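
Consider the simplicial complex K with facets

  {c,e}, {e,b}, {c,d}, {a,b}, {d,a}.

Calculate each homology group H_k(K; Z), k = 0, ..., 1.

H_0 = Z,  H_1 = Z.

Order the vertices as a < b < c < d < e. Listing each simplex with vertices in this order, K has dimension 1 with simplices:

  0-simplices (5): a, b, c, d, e
  1-simplices (5): ab, ad, be, cd, ce

so the chain groups are C_0 ≅ Z^5, C_1 ≅ Z^5.

Boundary ∂_1: C_1 → C_0 maps an edge to its endpoints' difference, ∂[p,q] = q − p.
This gives a 5×5 integer matrix of rank 4; reducing to Smith normal form yields diagonal entries (1,1,1,1).

From H_k ≅ ker(∂_k) / im(∂_{k+1}) we obtain:

  H_0: rank C_0 − rank ∂_1 = 5 − 4 = 1, and the invariant factors of ∂_1 are all 1, so H_0 = Z.
  H_1: rank ker ∂_1 − rank ∂_2 = (5 − 4) − 0 = 1, and there is no ∂_2, so H_1 = Z.

As a check, the Euler characteristic is 5 − 5 = 0, which agrees with 1 − 1 = 0.
(K is a triangulation of the circle S^1.)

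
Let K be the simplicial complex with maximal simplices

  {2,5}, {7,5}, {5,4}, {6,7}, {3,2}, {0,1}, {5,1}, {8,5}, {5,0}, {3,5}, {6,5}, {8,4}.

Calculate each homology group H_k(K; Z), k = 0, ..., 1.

H_0 ≅ Z,  H_1 ≅ Z^4.

Take the total order 0 < 1 < 2 < 3 < 4 < 5 < 6 < 7 < 8 on the vertex set. Then K (dimension 1) consists of the simplices:

  0-simplices (9): [0], [1], [2], [3], [4], [5], [6], [7], [8]
  1-simplices (12): [0,1], [0,5], [1,5], [2,3], [2,5], [3,5], [4,5], [4,8], [5,6], [5,7], [5,8], [6,7]

giving chain groups C_0 ≅ Z^9, C_1 ≅ Z^12.

The boundary map ∂_1: C_1 → C_0 is given by ∂[p,q] = [q] − [p]. For instance
  ∂[2,5] = [5] − [2].
The 9×12 boundary matrix has rank 8 and Smith normal form diag(1,1,1,1,1,1,1,1).

Now H_k = ker ∂_k / im ∂_{k+1}, so:

  H_0: rank C_0 − rank ∂_1 = 9 − 8 = 1, and the invariant factors of ∂_1 are all 1, so H_0 = Z.
  H_1: rank ker ∂_1 − rank ∂_2 = (12 − 8) − 0 = 4, and there is no ∂_2, so H_1 = Z^4.

As a check, the Euler characteristic is 9 − 12 = -3, which agrees with 1 − 4 = -3.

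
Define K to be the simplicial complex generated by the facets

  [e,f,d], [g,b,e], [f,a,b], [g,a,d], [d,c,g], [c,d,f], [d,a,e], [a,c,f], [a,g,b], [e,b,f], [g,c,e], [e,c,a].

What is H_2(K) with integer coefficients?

Fix the vertex order a < b < c < d < e < f < g and write every simplex with vertices in increasing order. Then dim K = 2 and the simplices of K are:

  0-simplices (7): a, b, c, d, e, f, g
  1-simplices (18): ab, ac, ad, ae, af, ag, be, bf, bg, cd, ce, cf, cg, de, df, dg, ef, eg
  2-simplices (12): abf, abg, ace, acf, ade, adg, bef, beg, cdf, cdg, ceg, def

so the chain groups are C_0 ≅ Z^7, C_1 ≅ Z^18, C_2 ≅ Z^12.

∂_1: C_1 → C_0 is given by ∂[p,q] = [q] − [p]. For instance
  ∂bg = g − b.
As a 7×18 matrix over Z this has rank 6, with invariant factors (1,1,1,1,1,1).

Boundary ∂_2: C_2 → C_1 acts by ∂[p,q,r] = [q,r] − [p,r] + [p,q]. For instance
  ∂acf = cf − af + ac,
  ∂adg = dg − ag + ad.
The 18×12 boundary matrix has rank 12 and Smith normal form diag(1,1,1,1,1,1,1,1,1,1,1,2).

Computing H_k = (kernel of ∂_k) / (image of ∂_{k+1}):

  H_2: rank ker ∂_2 − rank ∂_3 = (12 − 12) − 0 = 0, and there is no ∂_3, so H_2 ≅ 0.

(K is a triangulation of the real projective plane RP^2.)

H_2 ≅ 0.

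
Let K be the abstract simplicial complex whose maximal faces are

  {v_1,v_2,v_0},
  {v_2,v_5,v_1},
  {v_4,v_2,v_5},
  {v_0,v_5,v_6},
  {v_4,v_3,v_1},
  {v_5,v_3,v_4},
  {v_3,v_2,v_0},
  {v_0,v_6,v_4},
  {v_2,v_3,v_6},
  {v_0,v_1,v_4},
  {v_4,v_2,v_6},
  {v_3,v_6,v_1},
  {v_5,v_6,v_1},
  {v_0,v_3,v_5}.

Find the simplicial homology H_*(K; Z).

H_0 = Z,  H_1 = Z^2,  H_2 = Z.

Order the vertices as v_0 < v_1 < v_2 < v_3 < v_4 < v_5 < v_6. Listing each simplex with vertices in this order, K has dimension 2 with simplices:

  0-simplices (7): [v_0], [v_1], [v_2], [v_3], [v_4], [v_5], [v_6]
  1-simplices (21): (21 of them)
  2-simplices (14): (14 of them)

so the chain groups are C_0 ≅ Z^7, C_1 ≅ Z^21, C_2 ≅ Z^14.

∂_1: C_1 → C_0 sends each edge [p,q] (with p < q) to q − p.
The 7×21 boundary matrix has rank 6 and Smith normal form diag(1,1,1,1,1,1).

The boundary map ∂_2: C_2 → C_1 acts by ∂[p,q,r] = [q,r] − [p,r] + [p,q]. For instance
  ∂[v_1,v_5,v_6] = [v_5,v_6] − [v_1,v_6] + [v_1,v_5],
  ∂[v_1,v_3,v_4] = [v_3,v_4] − [v_1,v_4] + [v_1,v_3].
The resulting 21×14 matrix has rank 13, and its Smith normal form has invariant factors (1,1,1,1,1,1,1,1,1,1,1,1,1).

Computing H_k = (kernel of ∂_k) / (image of ∂_{k+1}):

  H_0: rank C_0 − rank ∂_1 = 7 − 6 = 1, and the invariant factors of ∂_1 are all 1, so H_0 = Z.
  H_1: rank ker ∂_1 − rank ∂_2 = (21 − 6) − 13 = 2, and the invariant factors of ∂_2 are all 1, so H_1 = Z^2.
  H_2: rank ker ∂_2 − rank ∂_3 = (14 − 13) − 0 = 1, and there is no ∂_3, so H_2 = Z.

(K is a triangulation of the torus T^2.)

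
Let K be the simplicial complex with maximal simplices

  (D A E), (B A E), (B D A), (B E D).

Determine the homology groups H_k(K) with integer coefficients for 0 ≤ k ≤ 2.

Fix the vertex order A < B < D < E and write every simplex with vertices in increasing order. Then dim K = 2 and the simplices of K are:

  0-simplices (4): A, B, D, E
  1-simplices (6): AB, AD, AE, BD, BE, DE
  2-simplices (4): ABD, ABE, ADE, BDE

Hence C_0 ≅ Z^4, C_1 ≅ Z^6, C_2 ≅ Z^4.

Boundary ∂_1: C_1 → C_0 sends each edge [p,q] (with p < q) to q − p. For instance
  ∂DE = E − D.
The 4×6 boundary matrix has rank 3 and Smith normal form diag(1,1,1).

Boundary ∂_2: C_2 → C_1 maps a triangle to the signed sum of its edges. For instance
  ∂ABE = BE − AE + AB,
  ∂ABD = BD − AD + AB.
This gives a 6×4 integer matrix of rank 3; reducing to Smith normal form yields diagonal entries (1,1,1).

From H_k ≅ ker(∂_k) / im(∂_{k+1}) we obtain:

  H_0: rank C_0 − rank ∂_1 = 4 − 3 = 1, and the invariant factors of ∂_1 are all 1, so H_0 = Z.
  H_1: rank ker ∂_1 − rank ∂_2 = (6 − 3) − 3 = 0, and the invariant factors of ∂_2 are all 1, so H_1 = 0.
  H_2: rank ker ∂_2 − rank ∂_3 = (4 − 3) − 0 = 1, and there is no ∂_3, so H_2 = Z.

As a check, the Euler characteristic is 4 − 6 + 4 = 2, which agrees with 1 − 0 + 1 = 2.

H_0 ≅ Z,  H_1 = 0,  H_2 ≅ Z.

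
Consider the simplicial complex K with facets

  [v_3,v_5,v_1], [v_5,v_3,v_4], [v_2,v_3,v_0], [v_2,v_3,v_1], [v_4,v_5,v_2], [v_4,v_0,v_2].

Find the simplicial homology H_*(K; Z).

H_0 ≅ Z,  H_1 ≅ Z,  H_2 = 0.

Order the vertices as v_0 < v_1 < v_2 < v_3 < v_4 < v_5. Listing each simplex with vertices in this order, K has dimension 2 with simplices:

  0-simplices (6): [v_0], [v_1], [v_2], [v_3], [v_4], [v_5]
  1-simplices (12): [v_0,v_2], [v_0,v_3], [v_0,v_4], [v_1,v_2], [v_1,v_3], [v_1,v_5], [v_2,v_3], [v_2,v_4], [v_2,v_5], [v_3,v_4], [v_3,v_5], [v_4,v_5]
  2-simplices (6): [v_0,v_2,v_3], [v_0,v_2,v_4], [v_1,v_2,v_3], [v_1,v_3,v_5], [v_2,v_4,v_5], [v_3,v_4,v_5]

so the chain groups are C_0 ≅ Z^6, C_1 ≅ Z^12, C_2 ≅ Z^6.

Boundary ∂_1: C_1 → C_0 maps an edge to its endpoints' difference, ∂[p,q] = q − p. For instance
  ∂[v_1,v_5] = [v_5] − [v_1].
The resulting 6×12 matrix has rank 5, and its Smith normal form has invariant factors (1,1,1,1,1).

The boundary map ∂_2: C_2 → C_1 acts by ∂[p,q,r] = [q,r] − [p,r] + [p,q]. For instance
  ∂[v_3,v_4,v_5] = [v_4,v_5] − [v_3,v_5] + [v_3,v_4],
  ∂[v_0,v_2,v_3] = [v_2,v_3] − [v_0,v_3] + [v_0,v_2].
The 12×6 boundary matrix has rank 6 and Smith normal form diag(1,1,1,1,1,1).

Computing H_k = (kernel of ∂_k) / (image of ∂_{k+1}):

  H_0: rank C_0 − rank ∂_1 = 6 − 5 = 1, and the invariant factors of ∂_1 are all 1, so H_0 ≅ Z.
  H_1: rank ker ∂_1 − rank ∂_2 = (12 − 5) − 6 = 1, and the invariant factors of ∂_2 are all 1, so H_1 ≅ Z.
  H_2: rank ker ∂_2 − rank ∂_3 = (6 − 6) − 0 = 0, and there is no ∂_3, so H_2 ≅ 0.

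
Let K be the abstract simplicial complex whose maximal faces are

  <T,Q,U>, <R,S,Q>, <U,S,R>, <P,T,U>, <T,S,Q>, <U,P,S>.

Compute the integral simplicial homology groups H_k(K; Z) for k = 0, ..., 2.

We work with the vertex ordering P < Q < R < S < T < U. The simplices of K, each written with vertices in increasing order, are:

  0-simplices (6): P, Q, R, S, T, U
  1-simplices (12): PS, PT, PU, QR, QS, QT, QU, RS, RU, ST, SU, TU
  2-simplices (6): PSU, PTU, QRS, QST, QTU, RSU

Hence C_0 ≅ Z^6, C_1 ≅ Z^12, C_2 ≅ Z^6.

∂_1: C_1 → C_0 maps an edge to its endpoints' difference, ∂[p,q] = q − p.
As a 6×12 matrix over Z this has rank 5, with invariant factors (1,1,1,1,1).

The boundary map ∂_2: C_2 → C_1 sends each 2-simplex [p,q,r] to [q,r] − [p,r] + [p,q]. For instance
  ∂QTU = TU − QU + QT,
  ∂PSU = SU − PU + PS.
This gives a 12×6 integer matrix of rank 6; reducing to Smith normal form yields diagonal entries (1,1,1,1,1,1).

Reading off H_k = ker ∂_k / im ∂_{k+1}:

  H_0: rank C_0 − rank ∂_1 = 6 − 5 = 1, and the invariant factors of ∂_1 are all 1, so H_0 ≅ Z.
  H_1: rank ker ∂_1 − rank ∂_2 = (12 − 5) − 6 = 1, and the invariant factors of ∂_2 are all 1, so H_1 ≅ Z.
  H_2: rank ker ∂_2 − rank ∂_3 = (6 − 6) − 0 = 0, and there is no ∂_3, so H_2 ≅ 0.

(K is a triangulation of the cylinder S^1 x I.)

H_0 = Z,  H_1 = Z,  H_2 = 0.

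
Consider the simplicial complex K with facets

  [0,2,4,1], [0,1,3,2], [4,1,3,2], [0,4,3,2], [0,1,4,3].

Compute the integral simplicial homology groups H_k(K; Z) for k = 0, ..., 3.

We work with the vertex ordering 0 < 1 < 2 < 3 < 4. The simplices of K, each written with vertices in increasing order, are:

  0-simplices (5): [0], [1], [2], [3], [4]
  1-simplices (10): [0,1], [0,2], [0,3], [0,4], [1,2], [1,3], [1,4], [2,3], [2,4], [3,4]
  2-simplices (10): [0,1,2], [0,1,3], [0,1,4], [0,2,3], [0,2,4], [0,3,4], [1,2,3], [1,2,4], [1,3,4], [2,3,4]
  3-simplices (5): [0,1,2,3], [0,1,2,4], [0,1,3,4], [0,2,3,4], [1,2,3,4]

giving chain groups C_0 ≅ Z^5, C_1 ≅ Z^10, C_2 ≅ Z^10, C_3 ≅ Z^5.

Boundary ∂_1: C_1 → C_0 sends each edge [p,q] (with p < q) to q − p. For instance
  ∂[0,3] = [3] − [0].
The resulting 5×10 matrix has rank 4, and its Smith normal form has invariant factors (1,1,1,1).

∂_2: C_2 → C_1 maps a triangle to the signed sum of its edges. For instance
  ∂[2,3,4] = [3,4] − [2,4] + [2,3],
  ∂[0,3,4] = [3,4] − [0,4] + [0,3].
This gives a 10×10 integer matrix of rank 6; reducing to Smith normal form yields diagonal entries (1,1,1,1,1,1).

Boundary ∂_3: C_3 → C_2 sends each 3-simplex σ to the alternating sum Σ_i (−1)^i (σ with its i-th vertex removed). For instance
  ∂[0,1,2,3] = [1,2,3] − [0,2,3] + [0,1,3] − [0,1,2],
  ∂[0,2,3,4] = [2,3,4] − [0,3,4] + [0,2,4] − [0,2,3].
The resulting 10×5 matrix has rank 4, and its Smith normal form has invariant factors (1,1,1,1).

From H_k ≅ ker(∂_k) / im(∂_{k+1}) we obtain:

  H_0: rank C_0 − rank ∂_1 = 5 − 4 = 1, and the invariant factors of ∂_1 are all 1, so H_0 ≅ Z.
  H_1: rank ker ∂_1 − rank ∂_2 = (10 − 4) − 6 = 0, and the invariant factors of ∂_2 are all 1, so H_1 ≅ 0.
  H_2: rank ker ∂_2 − rank ∂_3 = (10 − 6) − 4 = 0, and the invariant factors of ∂_3 are all 1, so H_2 ≅ 0.
  H_3: rank ker ∂_3 − rank ∂_4 = (5 − 4) − 0 = 1, and there is no ∂_4, so H_3 ≅ Z.

H_0 = Z,  H_1 = 0,  H_2 = 0,  H_3 = Z.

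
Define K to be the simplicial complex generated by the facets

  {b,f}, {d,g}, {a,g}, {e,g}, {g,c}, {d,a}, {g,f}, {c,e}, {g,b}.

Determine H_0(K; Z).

K has 7 vertices, 9 edges.
rank ∂_0 = 0, rank ∂_1 = 6 ⇒ b_0 = 7 − 0 − 6 = 1; all invariant factors of ∂_1 are 1 so no torsion. So H_0 ≅ Z.

H_0 = Z.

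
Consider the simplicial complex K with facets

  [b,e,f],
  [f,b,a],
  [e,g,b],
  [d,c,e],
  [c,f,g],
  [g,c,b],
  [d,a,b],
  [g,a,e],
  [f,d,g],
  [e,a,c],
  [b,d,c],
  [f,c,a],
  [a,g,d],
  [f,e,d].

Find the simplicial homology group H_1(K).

We work with the vertex ordering a < b < c < d < e < f < g. The simplices of K, each written with vertices in increasing order, are:

  0-simplices (7): a, b, c, d, e, f, g
  1-simplices (21): ab, ac, ad, ae, af, ag, bc, bd, be, bf, bg, cd, ce, cf, cg, de, df, dg, ef, eg, fg
  2-simplices (14): abd, abf, ace, acf, adg, aeg, bcd, bcg, bef, beg, cde, cfg, def, dfg

giving chain groups C_0 ≅ Z^7, C_1 ≅ Z^21, C_2 ≅ Z^14.

The boundary map ∂_1: C_1 → C_0 is given by ∂[p,q] = [q] − [p].
The 7×21 boundary matrix has rank 6 and Smith normal form diag(1,1,1,1,1,1).

Boundary ∂_2: C_2 → C_1 maps a triangle to the signed sum of its edges. For instance
  ∂cfg = fg − cg + cf,
  ∂adg = dg − ag + ad.
As a 21×14 matrix over Z this has rank 13, with invariant factors (1,1,1,1,1,1,1,1,1,1,1,1,1).

Computing H_k = (kernel of ∂_k) / (image of ∂_{k+1}):

  H_1: rank ker ∂_1 − rank ∂_2 = (21 − 6) − 13 = 2, and the invariant factors of ∂_2 are all 1, so H_1 = Z^2.

(K is a triangulation of the torus T^2.)

H_1 = Z^2.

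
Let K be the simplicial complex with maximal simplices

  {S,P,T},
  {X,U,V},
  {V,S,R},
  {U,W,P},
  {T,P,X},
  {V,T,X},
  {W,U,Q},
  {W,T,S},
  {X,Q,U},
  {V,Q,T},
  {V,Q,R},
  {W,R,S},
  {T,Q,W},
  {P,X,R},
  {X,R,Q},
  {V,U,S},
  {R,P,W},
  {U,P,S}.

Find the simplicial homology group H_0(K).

Order the vertices as P < Q < R < S < T < U < V < W < X. Listing each simplex with vertices in this order, K has dimension 2 with simplices:

  0-simplices (9): P, Q, R, S, T, U, V, W, X
  1-simplices (27): PR, PS, PT, PU, PW, PX, QR, QT, QU, QV, QW, QX, RS, RV, RW, RX, ST, SU, SV, SW, TV, TW, TX, UV, UW, UX, VX
  2-simplices (18): PRW, PRX, PST, PSU, PTX, PUW, QRV, QRX, QTV, QTW, QUW, QUX, RSV, RSW, STW, SUV, TVX, UVX

Hence C_0 ≅ Z^9, C_1 ≅ Z^27, C_2 ≅ Z^18.

The boundary map ∂_1: C_1 → C_0 maps an edge to its endpoints' difference, ∂[p,q] = q − p. For instance
  ∂RW = W − R.
As a 9×27 matrix over Z this has rank 8, with invariant factors (1,1,1,1,1,1,1,1).

∂_2: C_2 → C_1 acts by ∂[p,q,r] = [q,r] − [p,r] + [p,q]. For instance
  ∂PTX = TX − PX + PT,
  ∂PST = ST − PT + PS.
The resulting 27×18 matrix has rank 18, and its Smith normal form has invariant factors (1,1,1,1,1,1,1,1,1,1,1,1,1,1,1,1,1,2).

From H_k ≅ ker(∂_k) / im(∂_{k+1}) we obtain:

  H_0: rank C_0 − rank ∂_1 = 9 − 8 = 1, and the invariant factors of ∂_1 are all 1, so H_0 ≅ Z.

H_0 ≅ Z.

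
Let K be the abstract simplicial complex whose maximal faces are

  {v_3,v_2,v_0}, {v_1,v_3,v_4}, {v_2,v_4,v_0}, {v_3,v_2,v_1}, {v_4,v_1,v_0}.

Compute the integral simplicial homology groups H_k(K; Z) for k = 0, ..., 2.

Take the total order v_0 < v_1 < v_2 < v_3 < v_4 on the vertex set. Then K (dimension 2) consists of the simplices:

  0-simplices (5): [v_0], [v_1], [v_2], [v_3], [v_4]
  1-simplices (10): [v_0,v_1], [v_0,v_2], [v_0,v_3], [v_0,v_4], [v_1,v_2], [v_1,v_3], [v_1,v_4], [v_2,v_3], [v_2,v_4], [v_3,v_4]
  2-simplices (5): [v_0,v_1,v_4], [v_0,v_2,v_3], [v_0,v_2,v_4], [v_1,v_2,v_3], [v_1,v_3,v_4]

Hence C_0 ≅ Z^5, C_1 ≅ Z^10, C_2 ≅ Z^5.

The boundary map ∂_1: C_1 → C_0 is given by ∂[p,q] = [q] − [p].
The resulting 5×10 matrix has rank 4, and its Smith normal form has invariant factors (1,1,1,1).

The boundary map ∂_2: C_2 → C_1 sends each 2-simplex [p,q,r] to [q,r] − [p,r] + [p,q]. For instance
  ∂[v_0,v_2,v_3] = [v_2,v_3] − [v_0,v_3] + [v_0,v_2],
  ∂[v_1,v_3,v_4] = [v_3,v_4] − [v_1,v_4] + [v_1,v_3].
As a 10×5 matrix over Z this has rank 5, with invariant factors (1,1,1,1,1).

From H_k ≅ ker(∂_k) / im(∂_{k+1}) we obtain:

  H_0: rank C_0 − rank ∂_1 = 5 − 4 = 1, and the invariant factors of ∂_1 are all 1, so H_0 ≅ Z.
  H_1: rank ker ∂_1 − rank ∂_2 = (10 − 4) − 5 = 1, and the invariant factors of ∂_2 are all 1, so H_1 ≅ Z.
  H_2: rank ker ∂_2 − rank ∂_3 = (5 − 5) − 0 = 0, and there is no ∂_3, so H_2 ≅ 0.

As a check, the Euler characteristic is 5 − 10 + 5 = 0, which agrees with 1 − 1 + 0 = 0.

H_0 ≅ Z,  H_1 ≅ Z,  H_2 = 0.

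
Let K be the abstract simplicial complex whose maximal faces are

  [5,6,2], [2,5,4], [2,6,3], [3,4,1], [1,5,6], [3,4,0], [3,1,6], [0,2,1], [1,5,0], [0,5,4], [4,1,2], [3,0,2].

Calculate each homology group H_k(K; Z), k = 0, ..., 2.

H_0 ≅ Z,  H_1 ≅ Z/2,  H_2 = 0.

K has 7 vertices, 18 edges, 12 triangles.
rank ∂_0 = 0, rank ∂_1 = 6 ⇒ b_0 = 7 − 0 − 6 = 1; all invariant factors of ∂_1 are 1 so no torsion. So H_0 = Z.
rank ∂_1 = 6, rank ∂_2 = 12 ⇒ b_1 = 18 − 6 − 12 = 0; ∂_2 has invariant factor(s) [2] giving torsion. So H_1 = Z/2.
rank ∂_2 = 12, rank ∂_3 = 0 ⇒ b_2 = 12 − 12 − 0 = 0. So H_2 = 0.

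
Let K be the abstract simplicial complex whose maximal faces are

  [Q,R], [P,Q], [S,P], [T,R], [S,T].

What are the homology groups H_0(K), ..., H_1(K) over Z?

Take the total order P < Q < R < S < T on the vertex set. Then K (dimension 1) consists of the simplices:

  0-simplices (5): P, Q, R, S, T
  1-simplices (5): PQ, PS, QR, RT, ST

Hence C_0 ≅ Z^5, C_1 ≅ Z^5.

∂_1: C_1 → C_0 maps an edge to its endpoints' difference, ∂[p,q] = q − p. For instance
  ∂ST = T − S.
This gives a 5×5 integer matrix of rank 4; reducing to Smith normal form yields diagonal entries (1,1,1,1).

Now H_k = ker ∂_k / im ∂_{k+1}, so:

  H_0: rank C_0 − rank ∂_1 = 5 − 4 = 1, and the invariant factors of ∂_1 are all 1, so H_0 = Z.
  H_1: rank ker ∂_1 − rank ∂_2 = (5 − 4) − 0 = 1, and there is no ∂_2, so H_1 = Z.

(K is a triangulation of the circle S^1.)

H_0 ≅ Z,  H_1 ≅ Z.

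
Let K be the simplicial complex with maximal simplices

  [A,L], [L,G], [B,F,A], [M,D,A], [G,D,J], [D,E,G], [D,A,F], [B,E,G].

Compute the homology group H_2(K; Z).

K has 9 vertices, 16 edges, 6 triangles.
rank ∂_2 = 6, rank ∂_3 = 0 ⇒ b_2 = 6 − 6 − 0 = 0. So H_2 ≅ 0.

H_2 = 0.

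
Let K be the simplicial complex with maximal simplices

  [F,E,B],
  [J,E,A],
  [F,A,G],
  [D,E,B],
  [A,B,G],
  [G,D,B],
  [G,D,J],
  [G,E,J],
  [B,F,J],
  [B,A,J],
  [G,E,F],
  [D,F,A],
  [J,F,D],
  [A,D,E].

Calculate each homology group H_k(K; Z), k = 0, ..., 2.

Fix the vertex order A < B < D < E < F < G < J and write every simplex with vertices in increasing order. Then dim K = 2 and the simplices of K are:

  0-simplices (7): A, B, D, E, F, G, J
  1-simplices (21): AB, AD, AE, AF, AG, AJ, BD, BE, BF, BG, BJ, DE, DF, DG, DJ, EF, EG, EJ, FG, FJ, GJ
  2-simplices (14): ABG, ABJ, ADE, ADF, AEJ, AFG, BDE, BDG, BEF, BFJ, DFJ, DGJ, EFG, EGJ

Hence C_0 ≅ Z^7, C_1 ≅ Z^21, C_2 ≅ Z^14.

∂_1: C_1 → C_0 is given by ∂[p,q] = [q] − [p]. For instance
  ∂DE = E − D.
As a 7×21 matrix over Z this has rank 6, with invariant factors (1,1,1,1,1,1).

∂_2: C_2 → C_1 acts by ∂[p,q,r] = [q,r] − [p,r] + [p,q]. For instance
  ∂AEJ = EJ − AJ + AE,
  ∂EFG = FG − EG + EF.
As a 21×14 matrix over Z this has rank 13, with invariant factors (1,1,1,1,1,1,1,1,1,1,1,1,1).

Now H_k = ker ∂_k / im ∂_{k+1}, so:

  H_0: rank C_0 − rank ∂_1 = 7 − 6 = 1, and the invariant factors of ∂_1 are all 1, so H_0 ≅ Z.
  H_1: rank ker ∂_1 − rank ∂_2 = (21 − 6) − 13 = 2, and the invariant factors of ∂_2 are all 1, so H_1 ≅ Z^2.
  H_2: rank ker ∂_2 − rank ∂_3 = (14 − 13) − 0 = 1, and there is no ∂_3, so H_2 ≅ Z.

(K is a triangulation of the torus T^2.)

H_0 ≅ Z,  H_1 ≅ Z^2,  H_2 ≅ Z.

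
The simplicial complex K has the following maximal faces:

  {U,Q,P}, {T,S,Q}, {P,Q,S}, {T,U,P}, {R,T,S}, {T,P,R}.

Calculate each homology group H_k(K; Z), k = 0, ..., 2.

H_0 = Z,  H_1 = Z,  H_2 = 0.

Order the vertices as P < Q < R < S < T < U. Listing each simplex with vertices in this order, K has dimension 2 with simplices:

  0-simplices (6): P, Q, R, S, T, U
  1-simplices (12): PQ, PR, PS, PT, PU, QS, QT, QU, RS, RT, ST, TU
  2-simplices (6): PQS, PQU, PRT, PTU, QST, RST

giving chain groups C_0 ≅ Z^6, C_1 ≅ Z^12, C_2 ≅ Z^6.

The boundary map ∂_1: C_1 → C_0 is given by ∂[p,q] = [q] − [p].
As a 6×12 matrix over Z this has rank 5, with invariant factors (1,1,1,1,1).

∂_2: C_2 → C_1 acts by ∂[p,q,r] = [q,r] − [p,r] + [p,q]. For instance
  ∂PQS = QS − PS + PQ,
  ∂QST = ST − QT + QS.
The 12×6 boundary matrix has rank 6 and Smith normal form diag(1,1,1,1,1,1).

Reading off H_k = ker ∂_k / im ∂_{k+1}:

  H_0: rank C_0 − rank ∂_1 = 6 − 5 = 1, and the invariant factors of ∂_1 are all 1, so H_0 = Z.
  H_1: rank ker ∂_1 − rank ∂_2 = (12 − 5) − 6 = 1, and the invariant factors of ∂_2 are all 1, so H_1 = Z.
  H_2: rank ker ∂_2 − rank ∂_3 = (6 − 6) − 0 = 0, and there is no ∂_3, so H_2 = 0.

As a check, the Euler characteristic is 6 − 12 + 6 = 0, which agrees with 1 − 1 + 0 = 0.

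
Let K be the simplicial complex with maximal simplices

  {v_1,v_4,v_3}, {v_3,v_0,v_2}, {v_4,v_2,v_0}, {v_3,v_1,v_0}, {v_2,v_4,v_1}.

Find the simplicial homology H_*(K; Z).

H_0 ≅ Z,  H_1 ≅ Z,  H_2 = 0.

K has 5 vertices, 10 edges, 5 triangles.
rank ∂_0 = 0, rank ∂_1 = 4 ⇒ b_0 = 5 − 0 − 4 = 1; all invariant factors of ∂_1 are 1 so no torsion. So H_0 = Z.
rank ∂_1 = 4, rank ∂_2 = 5 ⇒ b_1 = 10 − 4 − 5 = 1; all invariant factors of ∂_2 are 1 so no torsion. So H_1 = Z.
rank ∂_2 = 5, rank ∂_3 = 0 ⇒ b_2 = 5 − 5 − 0 = 0. So H_2 = 0.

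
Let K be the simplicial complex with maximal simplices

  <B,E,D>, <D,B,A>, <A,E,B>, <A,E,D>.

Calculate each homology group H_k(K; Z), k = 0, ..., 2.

We work with the vertex ordering A < B < D < E. The simplices of K, each written with vertices in increasing order, are:

  0-simplices (4): A, B, D, E
  1-simplices (6): AB, AD, AE, BD, BE, DE
  2-simplices (4): ABD, ABE, ADE, BDE

giving chain groups C_0 ≅ Z^4, C_1 ≅ Z^6, C_2 ≅ Z^4.

∂_1: C_1 → C_0 is given by ∂[p,q] = [q] − [p].
This gives a 4×6 integer matrix of rank 3; reducing to Smith normal form yields diagonal entries (1,1,1).

∂_2: C_2 → C_1 maps a triangle to the signed sum of its edges. For instance
  ∂BDE = DE − BE + BD,
  ∂ADE = DE − AE + AD.
This gives a 6×4 integer matrix of rank 3; reducing to Smith normal form yields diagonal entries (1,1,1).

Now H_k = ker ∂_k / im ∂_{k+1}, so:

  H_0: rank C_0 − rank ∂_1 = 4 − 3 = 1, and the invariant factors of ∂_1 are all 1, so H_0 = Z.
  H_1: rank ker ∂_1 − rank ∂_2 = (6 − 3) − 3 = 0, and the invariant factors of ∂_2 are all 1, so H_1 = 0.
  H_2: rank ker ∂_2 − rank ∂_3 = (4 − 3) − 0 = 1, and there is no ∂_3, so H_2 = Z.

(K is a triangulation of the 2-sphere S^2.)

H_0 ≅ Z,  H_1 = 0,  H_2 ≅ Z.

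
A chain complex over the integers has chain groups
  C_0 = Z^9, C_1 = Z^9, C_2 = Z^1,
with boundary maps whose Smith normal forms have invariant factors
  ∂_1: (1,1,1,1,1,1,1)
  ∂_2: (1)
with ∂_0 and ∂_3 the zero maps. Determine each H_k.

H_0: b_0 = 9 − 0 − 7 = 2; torsion from ∂_1 factors > 1: none. So H_0 = Z^2.
H_1: b_1 = 9 − 7 − 1 = 1; torsion from ∂_2 factors > 1: none. So H_1 = Z.
H_2: b_2 = 1 − 1 − 0 = 0; torsion from ∂_3 factors > 1: none. So H_2 = 0.

H_0 = Z^2,  H_1 = Z,  H_2 = 0.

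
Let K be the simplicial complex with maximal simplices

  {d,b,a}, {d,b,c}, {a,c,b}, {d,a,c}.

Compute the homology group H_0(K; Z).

Fix the vertex order a < b < c < d and write every simplex with vertices in increasing order. Then dim K = 2 and the simplices of K are:

  0-simplices (4): a, b, c, d
  1-simplices (6): ab, ac, ad, bc, bd, cd
  2-simplices (4): abc, abd, acd, bcd

giving chain groups C_0 ≅ Z^4, C_1 ≅ Z^6, C_2 ≅ Z^4.

The boundary map ∂_1: C_1 → C_0 sends each edge [p,q] (with p < q) to q − p. For instance
  ∂bc = c − b.
As a 4×6 matrix over Z this has rank 3, with invariant factors (1,1,1).

The boundary map ∂_2: C_2 → C_1 maps a triangle to the signed sum of its edges. For instance
  ∂abc = bc − ac + ab,
  ∂acd = cd − ad + ac.
As a 6×4 matrix over Z this has rank 3, with invariant factors (1,1,1).

Now H_k = ker ∂_k / im ∂_{k+1}, so:

  H_0: rank C_0 − rank ∂_1 = 4 − 3 = 1, and the invariant factors of ∂_1 are all 1, so H_0 ≅ Z.

H_0 ≅ Z.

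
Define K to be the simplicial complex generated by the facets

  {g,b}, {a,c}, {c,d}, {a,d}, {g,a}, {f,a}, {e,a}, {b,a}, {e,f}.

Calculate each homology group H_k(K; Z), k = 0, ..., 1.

Order the vertices as a < b < c < d < e < f < g. Listing each simplex with vertices in this order, K has dimension 1 with simplices:

  0-simplices (7): a, b, c, d, e, f, g
  1-simplices (9): ab, ac, ad, ae, af, ag, bg, cd, ef

so the chain groups are C_0 ≅ Z^7, C_1 ≅ Z^9.

∂_1: C_1 → C_0 sends each edge [p,q] (with p < q) to q − p.
The 7×9 boundary matrix has rank 6 and Smith normal form diag(1,1,1,1,1,1).

Reading off H_k = ker ∂_k / im ∂_{k+1}:

  H_0: rank C_0 − rank ∂_1 = 7 − 6 = 1, and the invariant factors of ∂_1 are all 1, so H_0 ≅ Z.
  H_1: rank ker ∂_1 − rank ∂_2 = (9 − 6) − 0 = 3, and there is no ∂_2, so H_1 ≅ Z^3.

As a check, the Euler characteristic is 7 − 9 = -2, which agrees with 1 − 3 = -2.

H_0 ≅ Z,  H_1 ≅ Z^3.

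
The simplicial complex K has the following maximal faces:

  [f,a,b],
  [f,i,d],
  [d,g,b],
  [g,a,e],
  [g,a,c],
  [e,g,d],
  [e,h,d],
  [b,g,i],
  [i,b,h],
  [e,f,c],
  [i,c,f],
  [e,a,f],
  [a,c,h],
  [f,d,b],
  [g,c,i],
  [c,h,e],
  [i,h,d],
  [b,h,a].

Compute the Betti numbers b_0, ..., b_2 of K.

b_0 = 1, b_1 = 1, b_2 = 0.

We work with the vertex ordering a < b < c < d < e < f < g < h < i. The simplices of K, each written with vertices in increasing order, are:

  0-simplices (9): a, b, c, d, e, f, g, h, i
  1-simplices (27): ab, ac, ae, af, ag, ah, bd, bf, bg, bh, bi, ce, cf, cg, ch, ci, de, df, dg, dh, di, ef, eg, eh, fi, gi, hi
  2-simplices (18): abf, abh, acg, ach, aef, aeg, bdf, bdg, bgi, bhi, cef, ceh, cfi, cgi, deg, deh, dfi, dhi

giving chain groups C_0 ≅ Z^9, C_1 ≅ Z^27, C_2 ≅ Z^18.

Boundary ∂_1: C_1 → C_0 maps an edge to its endpoints' difference, ∂[p,q] = q − p. For instance
  ∂de = e − d.
This gives a 9×27 integer matrix of rank 8; reducing to Smith normal form yields diagonal entries (1,1,1,1,1,1,1,1).

The boundary map ∂_2: C_2 → C_1 sends each 2-simplex [p,q,r] to [q,r] − [p,r] + [p,q]. For instance
  ∂cef = ef − cf + ce,
  ∂acg = cg − ag + ac.
The resulting 27×18 matrix has rank 18, and its Smith normal form has invariant factors (1,1,1,1,1,1,1,1,1,1,1,1,1,1,1,1,1,2).

From H_k ≅ ker(∂_k) / im(∂_{k+1}) we obtain:

  H_0: rank C_0 − rank ∂_1 = 9 − 8 = 1, and the invariant factors of ∂_1 are all 1, so H_0 ≅ Z.
  H_1: rank ker ∂_1 − rank ∂_2 = (27 − 8) − 18 = 1, and ∂_2 has invariant factor 2 > 1, so H_1 ≅ Z ⊕ Z/2.
  H_2: rank ker ∂_2 − rank ∂_3 = (18 − 18) − 0 = 0, and there is no ∂_3, so H_2 ≅ 0.

As a check, the Euler characteristic is 9 − 27 + 18 = 0, which agrees with 1 − 1 + 0 = 0.

Hence the Betti numbers are b_0 = 1, b_1 = 1, b_2 = 0.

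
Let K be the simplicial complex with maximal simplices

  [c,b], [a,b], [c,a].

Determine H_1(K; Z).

H_1 = Z.

Order the vertices as a < b < c. Listing each simplex with vertices in this order, K has dimension 1 with simplices:

  0-simplices (3): a, b, c
  1-simplices (3): ab, ac, bc

so the chain groups are C_0 ≅ Z^3, C_1 ≅ Z^3.

Boundary ∂_1: C_1 → C_0 maps an edge to its endpoints' difference, ∂[p,q] = q − p.
The resulting 3×3 matrix has rank 2, and its Smith normal form has invariant factors (1,1).

From H_k ≅ ker(∂_k) / im(∂_{k+1}) we obtain:

  H_1: rank ker ∂_1 − rank ∂_2 = (3 − 2) − 0 = 1, and there is no ∂_2, so H_1 = Z.

(K is a triangulation of the circle S^1.)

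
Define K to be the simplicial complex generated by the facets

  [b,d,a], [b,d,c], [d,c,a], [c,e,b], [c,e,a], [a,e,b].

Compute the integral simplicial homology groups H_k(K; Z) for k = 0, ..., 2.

Order the vertices as a < b < c < d < e. Listing each simplex with vertices in this order, K has dimension 2 with simplices:

  0-simplices (5): a, b, c, d, e
  1-simplices (9): ab, ac, ad, ae, bc, bd, be, cd, ce
  2-simplices (6): abd, abe, acd, ace, bcd, bce

Hence C_0 ≅ Z^5, C_1 ≅ Z^9, C_2 ≅ Z^6.

The boundary map ∂_1: C_1 → C_0 maps an edge to its endpoints' difference, ∂[p,q] = q − p. For instance
  ∂ac = c − a.
As a 5×9 matrix over Z this has rank 4, with invariant factors (1,1,1,1).

∂_2: C_2 → C_1 acts by ∂[p,q,r] = [q,r] − [p,r] + [p,q]. For instance
  ∂abe = be − ae + ab,
  ∂bcd = cd − bd + bc.
This gives a 9×6 integer matrix of rank 5; reducing to Smith normal form yields diagonal entries (1,1,1,1,1).

From H_k ≅ ker(∂_k) / im(∂_{k+1}) we obtain:

  H_0: rank C_0 − rank ∂_1 = 5 − 4 = 1, and the invariant factors of ∂_1 are all 1, so H_0 = Z.
  H_1: rank ker ∂_1 − rank ∂_2 = (9 − 4) − 5 = 0, and the invariant factors of ∂_2 are all 1, so H_1 = 0.
  H_2: rank ker ∂_2 − rank ∂_3 = (6 − 5) − 0 = 1, and there is no ∂_3, so H_2 = Z.

H_0 ≅ Z,  H_1 = 0,  H_2 ≅ Z.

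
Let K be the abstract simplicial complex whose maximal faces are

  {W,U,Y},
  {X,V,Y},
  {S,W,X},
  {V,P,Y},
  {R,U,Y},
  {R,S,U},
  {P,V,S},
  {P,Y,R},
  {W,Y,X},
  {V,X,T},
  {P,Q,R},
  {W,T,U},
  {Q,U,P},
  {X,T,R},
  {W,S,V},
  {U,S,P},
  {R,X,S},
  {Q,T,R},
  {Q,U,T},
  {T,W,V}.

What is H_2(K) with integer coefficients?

H_2 ≅ 0.

We work with the vertex ordering P < Q < R < S < T < U < V < W < X < Y. The simplices of K, each written with vertices in increasing order, are:

  0-simplices (10): P, Q, R, S, T, U, V, W, X, Y
  1-simplices (30): PQ, PR, PS, PU, PV, PY, QR, QT, QU, RS, RT, RU, RX, RY, SU, SV, SW, SX, TU, TV, TW, TX, UW, UY, VW, VX, VY, WX, WY, XY
  2-simplices (20): PQR, PQU, PRY, PSU, PSV, PVY, QRT, QTU, RSU, RSX, RTX, RUY, SVW, SWX, TUW, TVW, TVX, UWY, VXY, WXY

giving chain groups C_0 ≅ Z^10, C_1 ≅ Z^30, C_2 ≅ Z^20.

The boundary map ∂_1: C_1 → C_0 is given by ∂[p,q] = [q] − [p]. For instance
  ∂UY = Y − U.
The resulting 10×30 matrix has rank 9, and its Smith normal form has invariant factors (1,1,1,1,1,1,1,1,1).

Boundary ∂_2: C_2 → C_1 maps a triangle to the signed sum of its edges. For instance
  ∂TVW = VW − TW + TV,
  ∂SVW = VW − SW + SV.
As a 30×20 matrix over Z this has rank 20, with invariant factors (1,1,1,1,1,1,1,1,1,1,1,1,1,1,1,1,1,1,1,2).

Reading off H_k = ker ∂_k / im ∂_{k+1}:

  H_2: rank ker ∂_2 − rank ∂_3 = (20 − 20) − 0 = 0, and there is no ∂_3, so H_2 = 0.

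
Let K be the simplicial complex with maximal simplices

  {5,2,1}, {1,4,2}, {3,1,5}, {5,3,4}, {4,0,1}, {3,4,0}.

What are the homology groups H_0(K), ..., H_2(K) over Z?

Take the total order 0 < 1 < 2 < 3 < 4 < 5 on the vertex set. Then K (dimension 2) consists of the simplices:

  0-simplices (6): [0], [1], [2], [3], [4], [5]
  1-simplices (12): [0,1], [0,3], [0,4], [1,2], [1,3], [1,4], [1,5], [2,4], [2,5], [3,4], [3,5], [4,5]
  2-simplices (6): [0,1,4], [0,3,4], [1,2,4], [1,2,5], [1,3,5], [3,4,5]

so the chain groups are C_0 ≅ Z^6, C_1 ≅ Z^12, C_2 ≅ Z^6.

The boundary map ∂_1: C_1 → C_0 sends each edge [p,q] (with p < q) to q − p.
This gives a 6×12 integer matrix of rank 5; reducing to Smith normal form yields diagonal entries (1,1,1,1,1).

∂_2: C_2 → C_1 maps a triangle to the signed sum of its edges. For instance
  ∂[0,1,4] = [1,4] − [0,4] + [0,1],
  ∂[0,3,4] = [3,4] − [0,4] + [0,3].
The resulting 12×6 matrix has rank 6, and its Smith normal form has invariant factors (1,1,1,1,1,1).

Now H_k = ker ∂_k / im ∂_{k+1}, so:

  H_0: rank C_0 − rank ∂_1 = 6 − 5 = 1, and the invariant factors of ∂_1 are all 1, so H_0 = Z.
  H_1: rank ker ∂_1 − rank ∂_2 = (12 − 5) − 6 = 1, and the invariant factors of ∂_2 are all 1, so H_1 = Z.
  H_2: rank ker ∂_2 − rank ∂_3 = (6 − 6) − 0 = 0, and there is no ∂_3, so H_2 = 0.

(K is a triangulation of the cylinder S^1 x I.)

H_0 ≅ Z,  H_1 ≅ Z,  H_2 = 0.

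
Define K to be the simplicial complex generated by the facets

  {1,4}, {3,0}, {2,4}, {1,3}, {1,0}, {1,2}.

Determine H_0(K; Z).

Order the vertices as 0 < 1 < 2 < 3 < 4. Listing each simplex with vertices in this order, K has dimension 1 with simplices:

  0-simplices (5): [0], [1], [2], [3], [4]
  1-simplices (6): [0,1], [0,3], [1,2], [1,3], [1,4], [2,4]

Hence C_0 ≅ Z^5, C_1 ≅ Z^6.

Boundary ∂_1: C_1 → C_0 maps an edge to its endpoints' difference, ∂[p,q] = q − p.
The 5×6 boundary matrix has rank 4 and Smith normal form diag(1,1,1,1).

Now H_k = ker ∂_k / im ∂_{k+1}, so:

  H_0: rank C_0 − rank ∂_1 = 5 − 4 = 1, and the invariant factors of ∂_1 are all 1, so H_0 = Z.

(K is a triangulation of a wedge of 2 circles.)

H_0 = Z.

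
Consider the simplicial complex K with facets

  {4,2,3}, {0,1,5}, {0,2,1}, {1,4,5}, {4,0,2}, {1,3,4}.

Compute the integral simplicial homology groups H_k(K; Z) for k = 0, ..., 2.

H_0 = Z,  H_1 = Z,  H_2 = 0.

Order the vertices as 0 < 1 < 2 < 3 < 4 < 5. Listing each simplex with vertices in this order, K has dimension 2 with simplices:

  0-simplices (6): [0], [1], [2], [3], [4], [5]
  1-simplices (12): [0,1], [0,2], [0,4], [0,5], [1,2], [1,3], [1,4], [1,5], [2,3], [2,4], [3,4], [4,5]
  2-simplices (6): [0,1,2], [0,1,5], [0,2,4], [1,3,4], [1,4,5], [2,3,4]

Hence C_0 ≅ Z^6, C_1 ≅ Z^12, C_2 ≅ Z^6.

Boundary ∂_1: C_1 → C_0 maps an edge to its endpoints' difference, ∂[p,q] = q − p. For instance
  ∂[1,2] = [2] − [1].
As a 6×12 matrix over Z this has rank 5, with invariant factors (1,1,1,1,1).

Boundary ∂_2: C_2 → C_1 acts by ∂[p,q,r] = [q,r] − [p,r] + [p,q]. For instance
  ∂[2,3,4] = [3,4] − [2,4] + [2,3],
  ∂[0,1,2] = [1,2] − [0,2] + [0,1].
As a 12×6 matrix over Z this has rank 6, with invariant factors (1,1,1,1,1,1).

Computing H_k = (kernel of ∂_k) / (image of ∂_{k+1}):

  H_0: rank C_0 − rank ∂_1 = 6 − 5 = 1, and the invariant factors of ∂_1 are all 1, so H_0 = Z.
  H_1: rank ker ∂_1 − rank ∂_2 = (12 − 5) − 6 = 1, and the invariant factors of ∂_2 are all 1, so H_1 = Z.
  H_2: rank ker ∂_2 − rank ∂_3 = (6 − 6) − 0 = 0, and there is no ∂_3, so H_2 = 0.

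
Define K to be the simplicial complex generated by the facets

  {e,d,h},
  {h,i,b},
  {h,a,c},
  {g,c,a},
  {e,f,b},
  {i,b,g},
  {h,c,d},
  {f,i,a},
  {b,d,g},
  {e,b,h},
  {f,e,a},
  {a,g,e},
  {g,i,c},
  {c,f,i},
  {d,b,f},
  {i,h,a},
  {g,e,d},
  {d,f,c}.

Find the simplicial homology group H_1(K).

Take the total order a < b < c < d < e < f < g < h < i on the vertex set. Then K (dimension 2) consists of the simplices:

  0-simplices (9): a, b, c, d, e, f, g, h, i
  1-simplices (27): ac, ae, af, ag, ah, ai, bd, be, bf, bg, bh, bi, cd, cf, cg, ch, ci, de, df, dg, dh, ef, eg, eh, fi, gi, hi
  2-simplices (18): acg, ach, aef, aeg, afi, ahi, bdf, bdg, bef, beh, bgi, bhi, cdf, cdh, cfi, cgi, deg, deh

Hence C_0 ≅ Z^9, C_1 ≅ Z^27, C_2 ≅ Z^18.

Boundary ∂_1: C_1 → C_0 maps an edge to its endpoints' difference, ∂[p,q] = q − p. For instance
  ∂dg = g − d.
The 9×27 boundary matrix has rank 8 and Smith normal form diag(1,1,1,1,1,1,1,1).

The boundary map ∂_2: C_2 → C_1 sends each 2-simplex [p,q,r] to [q,r] − [p,r] + [p,q]. For instance
  ∂cgi = gi − ci + cg,
  ∂bdf = df − bf + bd.
As a 27×18 matrix over Z this has rank 18, with invariant factors (1,1,1,1,1,1,1,1,1,1,1,1,1,1,1,1,1,2).

From H_k ≅ ker(∂_k) / im(∂_{k+1}) we obtain:

  H_1: rank ker ∂_1 − rank ∂_2 = (27 − 8) − 18 = 1, and ∂_2 has invariant factor 2 > 1, so H_1 ≅ Z ⊕ Z/2.

H_1 = Z ⊕ Z/2.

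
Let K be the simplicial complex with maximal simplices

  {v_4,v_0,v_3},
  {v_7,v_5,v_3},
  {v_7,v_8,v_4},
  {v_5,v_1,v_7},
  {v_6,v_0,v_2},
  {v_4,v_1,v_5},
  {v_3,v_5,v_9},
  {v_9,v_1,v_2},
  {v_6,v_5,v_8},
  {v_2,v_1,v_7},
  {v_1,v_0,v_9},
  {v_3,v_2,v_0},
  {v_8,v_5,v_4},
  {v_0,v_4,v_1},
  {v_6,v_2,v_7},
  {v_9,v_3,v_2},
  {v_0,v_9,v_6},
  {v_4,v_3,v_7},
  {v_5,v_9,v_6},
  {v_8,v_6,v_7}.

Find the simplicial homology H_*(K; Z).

We work with the vertex ordering v_0 < v_1 < v_2 < v_3 < v_4 < v_5 < v_6 < v_7 < v_8 < v_9. The simplices of K, each written with vertices in increasing order, are:

  0-simplices (10): [v_0], [v_1], [v_2], [v_3], [v_4], [v_5], [v_6], [v_7], [v_8], [v_9]
  1-simplices (30): (30 of them)
  2-simplices (20): (20 of them)

Hence C_0 ≅ Z^10, C_1 ≅ Z^30, C_2 ≅ Z^20.

∂_1: C_1 → C_0 is given by ∂[p,q] = [q] − [p]. For instance
  ∂[v_5,v_6] = [v_6] − [v_5].
This gives a 10×30 integer matrix of rank 9; reducing to Smith normal form yields diagonal entries (1,1,1,1,1,1,1,1,1).

∂_2: C_2 → C_1 acts by ∂[p,q,r] = [q,r] − [p,r] + [p,q]. For instance
  ∂[v_1,v_5,v_7] = [v_5,v_7] − [v_1,v_7] + [v_1,v_5],
  ∂[v_0,v_1,v_9] = [v_1,v_9] − [v_0,v_9] + [v_0,v_1].
As a 30×20 matrix over Z this has rank 20, with invariant factors (1,1,1,1,1,1,1,1,1,1,1,1,1,1,1,1,1,1,1,2).

Now H_k = ker ∂_k / im ∂_{k+1}, so:

  H_0: rank C_0 − rank ∂_1 = 10 − 9 = 1, and the invariant factors of ∂_1 are all 1, so H_0 ≅ Z.
  H_1: rank ker ∂_1 − rank ∂_2 = (30 − 9) − 20 = 1, and ∂_2 has invariant factor 2 > 1, so H_1 ≅ Z × Z/2.
  H_2: rank ker ∂_2 − rank ∂_3 = (20 − 20) − 0 = 0, and there is no ∂_3, so H_2 ≅ 0.

H_0 ≅ Z,  H_1 ≅ Z × Z/2,  H_2 = 0.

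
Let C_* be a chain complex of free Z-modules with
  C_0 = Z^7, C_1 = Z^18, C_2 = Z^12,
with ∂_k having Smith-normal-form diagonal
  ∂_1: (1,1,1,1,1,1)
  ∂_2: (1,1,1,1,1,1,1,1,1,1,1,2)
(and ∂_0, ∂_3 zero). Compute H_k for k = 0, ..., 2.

H_0: b_0 = 7 − 0 − 6 = 1; torsion from ∂_1 factors > 1: none. So H_0 ≅ Z.
H_1: b_1 = 18 − 6 − 12 = 0; torsion from ∂_2 factors > 1: [2]. So H_1 ≅ Z/2.
H_2: b_2 = 12 − 12 − 0 = 0; torsion from ∂_3 factors > 1: none. So H_2 ≅ 0.

H_0 ≅ Z,  H_1 ≅ Z/2,  H_2 = 0.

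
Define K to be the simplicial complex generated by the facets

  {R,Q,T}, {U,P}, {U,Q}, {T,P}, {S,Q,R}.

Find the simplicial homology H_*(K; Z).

H_0 = Z,  H_1 = Z,  H_2 = 0.

We work with the vertex ordering P < Q < R < S < T < U. The simplices of K, each written with vertices in increasing order, are:

  0-simplices (6): P, Q, R, S, T, U
  1-simplices (8): PT, PU, QR, QS, QT, QU, RS, RT
  2-simplices (2): QRS, QRT

so the chain groups are C_0 ≅ Z^6, C_1 ≅ Z^8, C_2 ≅ Z^2.

The boundary map ∂_1: C_1 → C_0 is given by ∂[p,q] = [q] − [p].
The resulting 6×8 matrix has rank 5, and its Smith normal form has invariant factors (1,1,1,1,1).

∂_2: C_2 → C_1 acts by ∂[p,q,r] = [q,r] − [p,r] + [p,q]. For instance
  ∂QRS = RS − QS + QR,
  ∂QRT = RT − QT + QR.
The 8×2 boundary matrix has rank 2 and Smith normal form diag(1,1).

Reading off H_k = ker ∂_k / im ∂_{k+1}:

  H_0: rank C_0 − rank ∂_1 = 6 − 5 = 1, and the invariant factors of ∂_1 are all 1, so H_0 ≅ Z.
  H_1: rank ker ∂_1 − rank ∂_2 = (8 − 5) − 2 = 1, and the invariant factors of ∂_2 are all 1, so H_1 ≅ Z.
  H_2: rank ker ∂_2 − rank ∂_3 = (2 − 2) − 0 = 0, and there is no ∂_3, so H_2 ≅ 0.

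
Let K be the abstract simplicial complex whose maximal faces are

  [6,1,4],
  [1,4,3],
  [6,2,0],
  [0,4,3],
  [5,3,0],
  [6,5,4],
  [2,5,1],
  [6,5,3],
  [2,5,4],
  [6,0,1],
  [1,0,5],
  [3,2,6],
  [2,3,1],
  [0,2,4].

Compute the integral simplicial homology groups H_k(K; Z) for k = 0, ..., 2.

H_0 ≅ Z,  H_1 ≅ Z^2,  H_2 ≅ Z.

K has 7 vertices, 21 edges, 14 triangles.
rank ∂_0 = 0, rank ∂_1 = 6 ⇒ b_0 = 7 − 0 − 6 = 1; all invariant factors of ∂_1 are 1 so no torsion. So H_0 = Z.
rank ∂_1 = 6, rank ∂_2 = 13 ⇒ b_1 = 21 − 6 − 13 = 2; all invariant factors of ∂_2 are 1 so no torsion. So H_1 = Z^2.
rank ∂_2 = 13, rank ∂_3 = 0 ⇒ b_2 = 14 − 13 − 0 = 1. So H_2 = Z.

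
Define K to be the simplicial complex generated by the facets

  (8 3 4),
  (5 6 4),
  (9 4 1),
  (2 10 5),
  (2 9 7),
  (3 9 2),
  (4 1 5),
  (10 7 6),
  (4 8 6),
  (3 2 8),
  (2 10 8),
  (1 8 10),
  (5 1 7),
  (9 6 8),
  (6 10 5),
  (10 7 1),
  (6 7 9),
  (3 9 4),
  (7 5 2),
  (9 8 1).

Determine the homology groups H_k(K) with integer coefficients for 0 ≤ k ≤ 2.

H_0 ≅ Z,  H_1 ≅ Z × Z/2,  H_2 = 0.

Take the total order 1 < 2 < 3 < 4 < 5 < 6 < 7 < 8 < 9 < 10 on the vertex set. Then K (dimension 2) consists of the simplices:

  0-simplices (10): [1], [2], [3], [4], [5], [6], [7], [8], [9], [10]
  1-simplices (30): (30 of them)
  2-simplices (20): (20 of them)

so the chain groups are C_0 ≅ Z^10, C_1 ≅ Z^30, C_2 ≅ Z^20.

∂_1: C_1 → C_0 maps an edge to its endpoints' difference, ∂[p,q] = q − p. For instance
  ∂[6,8] = [8] − [6].
The 10×30 boundary matrix has rank 9 and Smith normal form diag(1,1,1,1,1,1,1,1,1).

The boundary map ∂_2: C_2 → C_1 maps a triangle to the signed sum of its edges. For instance
  ∂[6,7,9] = [7,9] − [6,9] + [6,7],
  ∂[2,5,10] = [5,10] − [2,10] + [2,5].
As a 30×20 matrix over Z this has rank 20, with invariant factors (1,1,1,1,1,1,1,1,1,1,1,1,1,1,1,1,1,1,1,2).

From H_k ≅ ker(∂_k) / im(∂_{k+1}) we obtain:

  H_0: rank C_0 − rank ∂_1 = 10 − 9 = 1, and the invariant factors of ∂_1 are all 1, so H_0 ≅ Z.
  H_1: rank ker ∂_1 − rank ∂_2 = (30 − 9) − 20 = 1, and ∂_2 has invariant factor 2 > 1, so H_1 ≅ Z × Z/2.
  H_2: rank ker ∂_2 − rank ∂_3 = (20 − 20) − 0 = 0, and there is no ∂_3, so H_2 ≅ 0.

(K is a triangulation of the Klein bottle.)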